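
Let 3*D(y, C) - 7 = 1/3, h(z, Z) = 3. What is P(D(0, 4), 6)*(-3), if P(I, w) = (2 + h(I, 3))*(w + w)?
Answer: -180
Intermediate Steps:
D(y, C) = 22/9 (D(y, C) = 7/3 + (1/3)/3 = 7/3 + (1/3)*(1/3) = 7/3 + 1/9 = 22/9)
P(I, w) = 10*w (P(I, w) = (2 + 3)*(w + w) = 5*(2*w) = 10*w)
P(D(0, 4), 6)*(-3) = (10*6)*(-3) = 60*(-3) = -180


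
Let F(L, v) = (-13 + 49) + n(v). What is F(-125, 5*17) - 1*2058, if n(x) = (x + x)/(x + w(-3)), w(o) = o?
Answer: -82817/41 ≈ -2019.9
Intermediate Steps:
n(x) = 2*x/(-3 + x) (n(x) = (x + x)/(x - 3) = (2*x)/(-3 + x) = 2*x/(-3 + x))
F(L, v) = 36 + 2*v/(-3 + v) (F(L, v) = (-13 + 49) + 2*v/(-3 + v) = 36 + 2*v/(-3 + v))
F(-125, 5*17) - 1*2058 = 2*(-54 + 19*(5*17))/(-3 + 5*17) - 1*2058 = 2*(-54 + 19*85)/(-3 + 85) - 2058 = 2*(-54 + 1615)/82 - 2058 = 2*(1/82)*1561 - 2058 = 1561/41 - 2058 = -82817/41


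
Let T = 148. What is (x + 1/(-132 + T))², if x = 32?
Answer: 263169/256 ≈ 1028.0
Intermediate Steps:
(x + 1/(-132 + T))² = (32 + 1/(-132 + 148))² = (32 + 1/16)² = (513/16)² = 263169/256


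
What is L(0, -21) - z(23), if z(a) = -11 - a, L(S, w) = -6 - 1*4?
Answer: 24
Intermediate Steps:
L(S, w) = -10 (L(S, w) = -6 - 4 = -10)
L(0, -21) - z(23) = -10 - (-11 - 1*23) = -10 - (-11 - 23) = -10 - 1*(-34) = -10 + 34 = 24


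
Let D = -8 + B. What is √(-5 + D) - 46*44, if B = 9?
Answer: -2024 + 2*I ≈ -2024.0 + 2.0*I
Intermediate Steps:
D = 1 (D = -8 + 9 = 1)
√(-5 + D) - 46*44 = √(-5 + 1) - 46*44 = √(-4) - 2024 = 2*I - 2024 = -2024 + 2*I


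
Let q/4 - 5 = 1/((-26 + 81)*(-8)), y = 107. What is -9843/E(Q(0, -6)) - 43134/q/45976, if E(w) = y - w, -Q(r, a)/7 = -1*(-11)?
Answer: -5928645119/110729912 ≈ -53.542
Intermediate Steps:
Q(r, a) = -77 (Q(r, a) = -(-7)*(-11) = -7*11 = -77)
q = 2199/110 (q = 20 + 4/(((-26 + 81)*(-8))) = 20 + 4/((55*(-8))) = 20 + 4/(-440) = 20 + 4*(-1/440) = 20 - 1/110 = 2199/110 ≈ 19.991)
E(w) = 107 - w
-9843/E(Q(0, -6)) - 43134/q/45976 = -9843/(107 - 1*(-77)) - 43134/2199/110/45976 = -9843/(107 + 77) - 43134*110/2199*(1/45976) = -9843/184 - 1581580/733*1/45976 = -9843*1/184 - 56485/1203586 = -9843/184 - 56485/1203586 = -5928645119/110729912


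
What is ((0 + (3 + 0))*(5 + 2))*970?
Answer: 20370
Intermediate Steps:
((0 + (3 + 0))*(5 + 2))*970 = ((0 + 3)*7)*970 = (3*7)*970 = 21*970 = 20370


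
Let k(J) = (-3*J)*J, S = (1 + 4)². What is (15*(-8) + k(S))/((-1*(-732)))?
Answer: -665/244 ≈ -2.7254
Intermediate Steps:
S = 25 (S = 5² = 25)
k(J) = -3*J²
(15*(-8) + k(S))/((-1*(-732))) = (15*(-8) - 3*25²)/((-1*(-732))) = (-120 - 3*625)/732 = (-120 - 1875)*(1/732) = -1995*1/732 = -665/244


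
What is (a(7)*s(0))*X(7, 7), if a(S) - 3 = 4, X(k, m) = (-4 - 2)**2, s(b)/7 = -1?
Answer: -1764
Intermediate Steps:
s(b) = -7 (s(b) = 7*(-1) = -7)
X(k, m) = 36 (X(k, m) = (-6)**2 = 36)
a(S) = 7 (a(S) = 3 + 4 = 7)
(a(7)*s(0))*X(7, 7) = (7*(-7))*36 = -49*36 = -1764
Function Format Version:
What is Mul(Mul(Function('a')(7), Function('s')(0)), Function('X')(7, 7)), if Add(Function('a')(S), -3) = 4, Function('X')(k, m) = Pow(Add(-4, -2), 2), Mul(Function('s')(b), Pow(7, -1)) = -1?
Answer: -1764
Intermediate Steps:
Function('s')(b) = -7 (Function('s')(b) = Mul(7, -1) = -7)
Function('X')(k, m) = 36 (Function('X')(k, m) = Pow(-6, 2) = 36)
Function('a')(S) = 7 (Function('a')(S) = Add(3, 4) = 7)
Mul(Mul(Function('a')(7), Function('s')(0)), Function('X')(7, 7)) = Mul(Mul(7, -7), 36) = Mul(-49, 36) = -1764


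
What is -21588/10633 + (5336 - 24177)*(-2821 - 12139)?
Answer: 428147402756/1519 ≈ 2.8186e+8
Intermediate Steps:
-21588/10633 + (5336 - 24177)*(-2821 - 12139) = -21588*1/10633 - 18841*(-14960) = -3084/1519 + 281861360 = 428147402756/1519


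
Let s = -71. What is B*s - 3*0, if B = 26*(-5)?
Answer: 9230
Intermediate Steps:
B = -130
B*s - 3*0 = -130*(-71) - 3*0 = 9230 + 0 = 9230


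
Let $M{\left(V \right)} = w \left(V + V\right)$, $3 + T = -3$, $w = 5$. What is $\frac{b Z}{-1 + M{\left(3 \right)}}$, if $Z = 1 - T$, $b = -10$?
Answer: $- \frac{70}{29} \approx -2.4138$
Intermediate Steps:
$T = -6$ ($T = -3 - 3 = -6$)
$Z = 7$ ($Z = 1 - -6 = 1 + 6 = 7$)
$M{\left(V \right)} = 10 V$ ($M{\left(V \right)} = 5 \left(V + V\right) = 5 \cdot 2 V = 10 V$)
$\frac{b Z}{-1 + M{\left(3 \right)}} = \frac{\left(-10\right) 7}{-1 + 10 \cdot 3} = - \frac{70}{-1 + 30} = - \frac{70}{29}$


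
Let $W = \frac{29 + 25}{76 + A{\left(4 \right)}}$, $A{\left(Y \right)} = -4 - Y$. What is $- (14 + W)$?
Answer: $- \frac{503}{34} \approx -14.794$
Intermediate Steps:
$W = \frac{27}{34}$ ($W = \frac{29 + 25}{76 - 8} = \frac{54}{76 - 8} = \frac{54}{68} = 54 \cdot \frac{1}{68} = \frac{27}{34} \approx 0.79412$)
$- (14 + W) = - (14 + \frac{27}{34}) = \left(-1\right) \frac{503}{34} = - \frac{503}{34}$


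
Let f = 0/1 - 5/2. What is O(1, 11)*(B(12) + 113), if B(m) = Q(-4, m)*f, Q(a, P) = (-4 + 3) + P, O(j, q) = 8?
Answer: 684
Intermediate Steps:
Q(a, P) = -1 + P
f = -5/2 (f = 0*1 - 5*½ = 0 - 5/2 = -5/2 ≈ -2.5000)
B(m) = 5/2 - 5*m/2 (B(m) = (-1 + m)*(-5/2) = 5/2 - 5*m/2)
O(1, 11)*(B(12) + 113) = 8*((5/2 - 5/2*12) + 113) = 8*((5/2 - 30) + 113) = 8*(-55/2 + 113) = 8*(171/2) = 684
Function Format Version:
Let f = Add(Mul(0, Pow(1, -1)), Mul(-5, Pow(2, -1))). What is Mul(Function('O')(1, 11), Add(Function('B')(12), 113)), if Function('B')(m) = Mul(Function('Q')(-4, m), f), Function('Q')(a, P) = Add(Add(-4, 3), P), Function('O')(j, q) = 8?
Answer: 684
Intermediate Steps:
Function('Q')(a, P) = Add(-1, P)
f = Rational(-5, 2) (f = Add(Mul(0, 1), Mul(-5, Rational(1, 2))) = Add(0, Rational(-5, 2)) = Rational(-5, 2) ≈ -2.5000)
Function('B')(m) = Add(Rational(5, 2), Mul(Rational(-5, 2), m)) (Function('B')(m) = Mul(Add(-1, m), Rational(-5, 2)) = Add(Rational(5, 2), Mul(Rational(-5, 2), m)))
Mul(Function('O')(1, 11), Add(Function('B')(12), 113)) = Mul(8, Add(Add(Rational(5, 2), Mul(Rational(-5, 2), 12)), 113)) = Mul(8, Add(Add(Rational(5, 2), -30), 113)) = Mul(8, Add(Rational(-55, 2), 113)) = Mul(8, Rational(171, 2)) = 684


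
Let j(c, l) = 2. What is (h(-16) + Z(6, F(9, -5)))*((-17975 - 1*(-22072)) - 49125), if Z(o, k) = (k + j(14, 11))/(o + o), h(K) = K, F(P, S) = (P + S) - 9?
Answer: 731705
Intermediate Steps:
F(P, S) = -9 + P + S
Z(o, k) = (2 + k)/(2*o) (Z(o, k) = (k + 2)/(o + o) = (2 + k)/((2*o)) = (2 + k)*(1/(2*o)) = (2 + k)/(2*o))
(h(-16) + Z(6, F(9, -5)))*((-17975 - 1*(-22072)) - 49125) = (-16 + (½)*(2 + (-9 + 9 - 5))/6)*((-17975 - 1*(-22072)) - 49125) = (-16 + (½)*(⅙)*(2 - 5))*((-17975 + 22072) - 49125) = (-16 + (½)*(⅙)*(-3))*(4097 - 49125) = (-16 - ¼)*(-45028) = -65/4*(-45028) = 731705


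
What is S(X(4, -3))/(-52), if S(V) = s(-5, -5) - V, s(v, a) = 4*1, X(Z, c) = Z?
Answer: 0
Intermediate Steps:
s(v, a) = 4
S(V) = 4 - V
S(X(4, -3))/(-52) = (4 - 1*4)/(-52) = (4 - 4)*(-1/52) = 0*(-1/52) = 0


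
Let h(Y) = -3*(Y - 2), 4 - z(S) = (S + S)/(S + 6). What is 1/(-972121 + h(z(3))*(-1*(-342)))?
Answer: -1/973489 ≈ -1.0272e-6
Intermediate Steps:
z(S) = 4 - 2*S/(6 + S) (z(S) = 4 - (S + S)/(S + 6) = 4 - 2*S/(6 + S))
h(Y) = 6 - 3*Y (h(Y) = -3*(-2 + Y) = 6 - 3*Y)
1/(-972121 + h(z(3))*(-1*(-342))) = 1/(-972121 + (6 - 6*(12 + 3)/(6 + 3))*(-1*(-342))) = 1/(-972121 + (6 - 6*15/9)*342) = 1/(-972121 + (6 - 3*10/3)*342) = 1/(-972121 + (6 - 10)*342) = 1/(-972121 - 4*342) = 1/(-972121 - 1368) = 1/(-973489) = -1/973489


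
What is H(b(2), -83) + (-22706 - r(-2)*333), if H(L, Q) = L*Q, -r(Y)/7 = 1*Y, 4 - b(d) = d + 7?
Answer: -26953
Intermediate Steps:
b(d) = -3 - d (b(d) = 4 - (d + 7) = 4 - (7 + d) = 4 + (-7 - d) = -3 - d)
r(Y) = -7*Y
H(b(2), -83) + (-22706 - r(-2)*333) = (-3 - 1*2)*(-83) + (-22706 - (-7*(-2))*333) = (-3 - 2)*(-83) + (-22706 - 14*333) = -5*(-83) + (-22706 - 1*4662) = 415 + (-22706 - 4662) = 415 - 27368 = -26953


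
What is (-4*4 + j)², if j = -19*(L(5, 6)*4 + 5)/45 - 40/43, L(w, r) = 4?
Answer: 276856321/416025 ≈ 665.48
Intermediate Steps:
j = -6319/645 (j = -19*(4*4 + 5)/45 - 40/43 = -19*(16 + 5)*(1/45) - 40*1/43 = -19*21*(1/45) - 40/43 = -399*1/45 - 40/43 = -133/15 - 40/43 = -6319/645 ≈ -9.7969)
(-4*4 + j)² = (-4*4 - 6319/645)² = (-16 - 6319/645)² = (-16639/645)² = 276856321/416025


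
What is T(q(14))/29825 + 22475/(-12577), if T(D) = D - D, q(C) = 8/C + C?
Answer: -22475/12577 ≈ -1.7870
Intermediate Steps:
q(C) = C + 8/C
T(D) = 0
T(q(14))/29825 + 22475/(-12577) = 0/29825 + 22475/(-12577) = 0*(1/29825) + 22475*(-1/12577) = 0 - 22475/12577 = -22475/12577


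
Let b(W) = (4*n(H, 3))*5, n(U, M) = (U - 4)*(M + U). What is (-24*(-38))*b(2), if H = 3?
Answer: -109440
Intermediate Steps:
n(U, M) = (-4 + U)*(M + U)
b(W) = -120 (b(W) = (4*(3² - 4*3 - 4*3 + 3*3))*5 = (4*(9 - 12 - 12 + 9))*5 = (4*(-6))*5 = -24*5 = -120)
(-24*(-38))*b(2) = -24*(-38)*(-120) = 912*(-120) = -109440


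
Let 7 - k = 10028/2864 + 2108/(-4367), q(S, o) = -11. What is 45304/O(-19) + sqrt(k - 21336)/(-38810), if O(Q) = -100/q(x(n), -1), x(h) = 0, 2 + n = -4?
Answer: 124586/25 - I*sqrt(52139203515948197)/60675010660 ≈ 4983.4 - 0.0037633*I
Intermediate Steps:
n = -6 (n = -2 - 4 = -6)
k = 12448663/3126772 (k = 7 - (10028/2864 + 2108/(-4367)) = 7 - (10028*(1/2864) + 2108*(-1/4367)) = 7 - (2507/716 - 2108/4367) = 7 - 1*9438741/3126772 = 7 - 9438741/3126772 = 12448663/3126772 ≈ 3.9813)
O(Q) = 100/11 (O(Q) = -100/(-11) = -100*(-1/11) = 100/11)
45304/O(-19) + sqrt(k - 21336)/(-38810) = 45304/(100/11) + sqrt(12448663/3126772 - 21336)/(-38810) = 45304*(11/100) + sqrt(-66700358729/3126772)*(-1/38810) = 124586/25 + (I*sqrt(52139203515948197)/1563386)*(-1/38810) = 124586/25 - I*sqrt(52139203515948197)/60675010660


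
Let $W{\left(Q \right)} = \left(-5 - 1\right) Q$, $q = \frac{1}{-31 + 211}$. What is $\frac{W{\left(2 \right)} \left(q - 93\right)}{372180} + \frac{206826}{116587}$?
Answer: $\frac{1156599059993}{650870244900} \approx 1.777$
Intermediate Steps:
$q = \frac{1}{180} \approx 0.0055556$
$W{\left(Q \right)} = - 6 Q$
$\frac{W{\left(2 \right)} \left(q - 93\right)}{372180} + \frac{206826}{116587} = \frac{\left(-6\right) 2 \left(\frac{1}{180} - 93\right)}{372180} + \frac{206826}{116587} = \left(-12\right) \left(- \frac{16739}{180}\right) \frac{1}{372180} + 206826 \cdot \frac{1}{116587} = \frac{16739}{15} \cdot \frac{1}{372180} + \frac{206826}{116587} = \frac{16739}{5582700} + \frac{206826}{116587} = \frac{1156599059993}{650870244900}$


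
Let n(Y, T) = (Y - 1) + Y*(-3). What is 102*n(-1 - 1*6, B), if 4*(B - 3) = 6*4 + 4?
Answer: 1326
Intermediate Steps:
B = 10 (B = 3 + (6*4 + 4)/4 = 3 + (24 + 4)/4 = 3 + (¼)*28 = 3 + 7 = 10)
n(Y, T) = -1 - 2*Y (n(Y, T) = (-1 + Y) - 3*Y = -1 - 2*Y)
102*n(-1 - 1*6, B) = 102*(-1 - 2*(-1 - 1*6)) = 102*(-1 - 2*(-1 - 6)) = 102*(-1 - 2*(-7)) = 102*(-1 + 14) = 102*13 = 1326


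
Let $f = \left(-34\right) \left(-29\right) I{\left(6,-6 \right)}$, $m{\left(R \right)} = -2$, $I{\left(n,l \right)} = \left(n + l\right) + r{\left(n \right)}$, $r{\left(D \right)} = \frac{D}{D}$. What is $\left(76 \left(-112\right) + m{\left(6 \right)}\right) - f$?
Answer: $-9500$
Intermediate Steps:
$r{\left(D \right)} = 1$
$I{\left(n,l \right)} = 1 + l + n$ ($I{\left(n,l \right)} = \left(n + l\right) + 1 = \left(l + n\right) + 1 = 1 + l + n$)
$f = 986$ ($f = \left(-34\right) \left(-29\right) \left(1 - 6 + 6\right) = 986 \cdot 1 = 986$)
$\left(76 \left(-112\right) + m{\left(6 \right)}\right) - f = \left(76 \left(-112\right) - 2\right) - 986 = \left(-8512 - 2\right) - 986 = -8514 - 986 = -9500$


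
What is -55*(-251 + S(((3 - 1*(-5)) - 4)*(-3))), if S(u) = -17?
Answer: 14740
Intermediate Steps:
-55*(-251 + S(((3 - 1*(-5)) - 4)*(-3))) = -55*(-251 - 17) = -55*(-268) = -1*(-14740) = 14740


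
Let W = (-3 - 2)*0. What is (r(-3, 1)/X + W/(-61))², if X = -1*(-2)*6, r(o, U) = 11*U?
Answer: 121/144 ≈ 0.84028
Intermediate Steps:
X = 12 (X = 2*6 = 12)
W = 0 (W = -5*0 = 0)
(r(-3, 1)/X + W/(-61))² = ((11*1)/12 + 0/(-61))² = (11*(1/12) + 0*(-1/61))² = (11/12 + 0)² = (11/12)² = 121/144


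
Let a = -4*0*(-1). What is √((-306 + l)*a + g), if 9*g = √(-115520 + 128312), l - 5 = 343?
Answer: 2^(¾)*1599^(¼)/3 ≈ 3.5450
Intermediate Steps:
l = 348 (l = 5 + 343 = 348)
a = 0 (a = 0*(-1) = 0)
g = 2*√3198/9 (g = √(-115520 + 128312)/9 = √12792/9 = (2*√3198)/9 = 2*√3198/9 ≈ 12.567)
√((-306 + l)*a + g) = √((-306 + 348)*0 + 2*√3198/9) = √(42*0 + 2*√3198/9) = √(0 + 2*√3198/9) = √(2*√3198/9) = 2^(¾)*√3*14391^(¼)/9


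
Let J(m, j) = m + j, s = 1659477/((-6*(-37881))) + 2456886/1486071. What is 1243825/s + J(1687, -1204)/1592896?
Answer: 24785357348701564432527/178434819750281024 ≈ 1.3890e+5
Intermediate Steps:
s = 112019127269/12509745678 (s = 1659477/227286 + 2456886*(1/1486071) = 1659477*(1/227286) + 818962/495357 = 553159/75762 + 818962/495357 = 112019127269/12509745678 ≈ 8.9545)
J(m, j) = j + m
1243825/s + J(1687, -1204)/1592896 = 1243825/(112019127269/12509745678) + (-1204 + 1687)/1592896 = 1243825*(12509745678/112019127269) + 483*(1/1592896) = 15559934417938350/112019127269 + 483/1592896 = 24785357348701564432527/178434819750281024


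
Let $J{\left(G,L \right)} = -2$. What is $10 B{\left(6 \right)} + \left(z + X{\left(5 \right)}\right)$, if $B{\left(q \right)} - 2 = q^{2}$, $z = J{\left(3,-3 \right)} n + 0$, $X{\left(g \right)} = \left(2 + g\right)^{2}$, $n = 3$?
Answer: $423$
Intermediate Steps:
$z = -6$ ($z = \left(-2\right) 3 + 0 = -6 + 0 = -6$)
$B{\left(q \right)} = 2 + q^{2}$
$10 B{\left(6 \right)} + \left(z + X{\left(5 \right)}\right) = 10 \left(2 + 6^{2}\right) - \left(6 - \left(2 + 5\right)^{2}\right) = 10 \left(2 + 36\right) - \left(6 - 7^{2}\right) = 10 \cdot 38 + \left(-6 + 49\right) = 380 + 43 = 423$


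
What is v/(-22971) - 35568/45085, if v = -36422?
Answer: 825053342/1035647535 ≈ 0.79665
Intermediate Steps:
v/(-22971) - 35568/45085 = -36422/(-22971) - 35568/45085 = -36422*(-1/22971) - 35568*1/45085 = 36422/22971 - 35568/45085 = 825053342/1035647535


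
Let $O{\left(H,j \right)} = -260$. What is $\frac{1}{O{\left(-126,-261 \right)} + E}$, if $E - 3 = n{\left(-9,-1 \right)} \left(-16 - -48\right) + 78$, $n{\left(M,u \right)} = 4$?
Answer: $- \frac{1}{51} \approx -0.019608$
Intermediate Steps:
$E = 209$ ($E = 3 + \left(4 \left(-16 - -48\right) + 78\right) = 3 + \left(4 \left(-16 + 48\right) + 78\right) = 3 + \left(4 \cdot 32 + 78\right) = 3 + \left(128 + 78\right) = 3 + 206 = 209$)
$\frac{1}{O{\left(-126,-261 \right)} + E} = \frac{1}{-260 + 209} = \frac{1}{-51} = - \frac{1}{51}$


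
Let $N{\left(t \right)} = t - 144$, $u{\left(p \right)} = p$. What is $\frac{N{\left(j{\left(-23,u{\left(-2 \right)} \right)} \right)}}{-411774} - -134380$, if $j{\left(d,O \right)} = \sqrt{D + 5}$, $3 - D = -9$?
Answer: $\frac{9222365044}{68629} - \frac{\sqrt{17}}{411774} \approx 1.3438 \cdot 10^{5}$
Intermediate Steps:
$D = 12$ ($D = 3 - -9 = 3 + 9 = 12$)
$j{\left(d,O \right)} = \sqrt{17}$ ($j{\left(d,O \right)} = \sqrt{12 + 5} = \sqrt{17}$)
$N{\left(t \right)} = -144 + t$ ($N{\left(t \right)} = t - 144 = -144 + t$)
$\frac{N{\left(j{\left(-23,u{\left(-2 \right)} \right)} \right)}}{-411774} - -134380 = \frac{-144 + \sqrt{17}}{-411774} - -134380 = \left(-144 + \sqrt{17}\right) \left(- \frac{1}{411774}\right) + 134380 = \left(\frac{24}{68629} - \frac{\sqrt{17}}{411774}\right) + 134380 = \frac{9222365044}{68629} - \frac{\sqrt{17}}{411774}$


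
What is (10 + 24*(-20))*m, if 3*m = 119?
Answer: -55930/3 ≈ -18643.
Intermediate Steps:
m = 119/3 (m = (⅓)*119 = 119/3 ≈ 39.667)
(10 + 24*(-20))*m = (10 + 24*(-20))*(119/3) = (10 - 480)*(119/3) = -470*119/3 = -55930/3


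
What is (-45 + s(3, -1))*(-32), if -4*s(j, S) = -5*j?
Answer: 1320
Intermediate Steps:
s(j, S) = 5*j/4 (s(j, S) = -(-5)*j/4 = 5*j/4)
(-45 + s(3, -1))*(-32) = (-45 + (5/4)*3)*(-32) = (-45 + 15/4)*(-32) = -165/4*(-32) = 1320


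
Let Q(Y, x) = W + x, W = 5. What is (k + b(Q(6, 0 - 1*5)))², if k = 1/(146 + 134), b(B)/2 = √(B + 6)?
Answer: 1881601/78400 + √6/70 ≈ 24.035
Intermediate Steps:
Q(Y, x) = 5 + x
b(B) = 2*√(6 + B) (b(B) = 2*√(B + 6) = 2*√(6 + B))
k = 1/280 ≈ 0.0035714
(k + b(Q(6, 0 - 1*5)))² = (1/280 + 2*√(6 + (5 + (0 - 1*5))))² = (1/280 + 2*√(6 + (5 + (0 - 5))))² = (1/280 + 2*√(6 + (5 - 5)))² = (1/280 + 2*√(6 + 0))² = (1/280 + 2*√6)²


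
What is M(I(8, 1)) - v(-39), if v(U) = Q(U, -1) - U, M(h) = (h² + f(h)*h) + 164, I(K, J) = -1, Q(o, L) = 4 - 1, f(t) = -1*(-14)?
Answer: 109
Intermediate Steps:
f(t) = 14
Q(o, L) = 3
M(h) = 164 + h² + 14*h (M(h) = (h² + 14*h) + 164 = 164 + h² + 14*h)
v(U) = 3 - U
M(I(8, 1)) - v(-39) = (164 + (-1)² + 14*(-1)) - (3 - 1*(-39)) = (164 + 1 - 14) - (3 + 39) = 151 - 1*42 = 151 - 42 = 109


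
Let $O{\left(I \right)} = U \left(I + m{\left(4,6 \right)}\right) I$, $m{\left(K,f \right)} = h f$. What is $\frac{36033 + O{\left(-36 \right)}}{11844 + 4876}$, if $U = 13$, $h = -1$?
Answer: $\frac{2931}{880} \approx 3.3307$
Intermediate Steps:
$m{\left(K,f \right)} = - f$
$O{\left(I \right)} = I \left(-78 + 13 I\right)$ ($O{\left(I \right)} = 13 \left(I - 6\right) I = 13 \left(-6 + I\right) I = \left(-78 + 13 I\right) I = I \left(-78 + 13 I\right)$)
$\frac{36033 + O{\left(-36 \right)}}{11844 + 4876} = \frac{36033 + 13 \left(-36\right) \left(-6 - 36\right)}{11844 + 4876} = \frac{36033 + 13 \left(-36\right) \left(-42\right)}{16720} = \left(36033 + 19656\right) \frac{1}{16720} = 55689 \cdot \frac{1}{16720} = \frac{2931}{880}$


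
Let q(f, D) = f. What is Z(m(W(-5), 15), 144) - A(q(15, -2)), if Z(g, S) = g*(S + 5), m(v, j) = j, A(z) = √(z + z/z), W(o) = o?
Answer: 2231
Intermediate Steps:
A(z) = √(1 + z) (A(z) = √(z + 1) = √(1 + z))
Z(g, S) = g*(5 + S)
Z(m(W(-5), 15), 144) - A(q(15, -2)) = 15*(5 + 144) - √(1 + 15) = 15*149 - √16 = 2235 - 1*4 = 2235 - 4 = 2231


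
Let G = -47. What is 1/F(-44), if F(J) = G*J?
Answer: 1/2068 ≈ 0.00048356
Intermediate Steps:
F(J) = -47*J
1/F(-44) = 1/(-47*(-44)) = 1/2068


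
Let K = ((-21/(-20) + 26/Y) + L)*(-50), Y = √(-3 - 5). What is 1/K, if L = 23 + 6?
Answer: -1202/1975005 - 52*I*√2/395001 ≈ -0.00060861 - 0.00018617*I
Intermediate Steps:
Y = 2*I*√2 (Y = √(-8) = 2*I*√2 ≈ 2.8284*I)
L = 29
K = -3005/2 + 325*I*√2 (K = ((-21/(-20) + 26/((2*I*√2))) + 29)*(-50) = ((-21*(-1/20) + 26*(-I*√2/4)) + 29)*(-50) = ((21/20 - 13*I*√2/2) + 29)*(-50) = (601/20 - 13*I*√2/2)*(-50) = -3005/2 + 325*I*√2 ≈ -1502.5 + 459.62*I)
1/K = 1/(-3005/2 + 325*I*√2)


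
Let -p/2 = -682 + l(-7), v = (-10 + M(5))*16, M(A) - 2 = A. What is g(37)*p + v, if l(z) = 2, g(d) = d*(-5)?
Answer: -251648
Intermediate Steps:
M(A) = 2 + A
g(d) = -5*d
v = -48 (v = (-10 + (2 + 5))*16 = (-10 + 7)*16 = -3*16 = -48)
p = 1360 (p = -2*(-682 + 2) = -2*(-680) = 1360)
g(37)*p + v = -5*37*1360 - 48 = -185*1360 - 48 = -251600 - 48 = -251648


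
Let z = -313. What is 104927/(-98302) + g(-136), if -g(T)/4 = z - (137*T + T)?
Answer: -7256758567/98302 ≈ -73821.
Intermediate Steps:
g(T) = 1252 + 552*T (g(T) = -4*(-313 - (137*T + T)) = -4*(-313 - 138*T) = 1252 + 552*T)
104927/(-98302) + g(-136) = 104927/(-98302) + (1252 + 552*(-136)) = 104927*(-1/98302) + (1252 - 75072) = -104927/98302 - 73820 = -7256758567/98302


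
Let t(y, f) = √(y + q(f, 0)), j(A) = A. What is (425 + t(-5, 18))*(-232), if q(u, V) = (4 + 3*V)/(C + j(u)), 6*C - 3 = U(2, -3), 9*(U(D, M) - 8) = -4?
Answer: -98600 - 232*I*√5461973/1067 ≈ -98600.0 - 508.16*I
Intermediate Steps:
U(D, M) = 68/9 (U(D, M) = 8 + (⅑)*(-4) = 8 - 4/9 = 68/9)
C = 95/54 (C = ½ + (⅙)*(68/9) = ½ + 34/27 = 95/54 ≈ 1.7593)
q(u, V) = (4 + 3*V)/(95/54 + u)
t(y, f) = √(y + 216/(95 + 54*f)) (t(y, f) = √(y + 54*(4 + 3*0)/(95 + 54*f)) = √(y + 54*(4 + 0)/(95 + 54*f)) = √(y + 54*4/(95 + 54*f)) = √(y + 216/(95 + 54*f)))
(425 + t(-5, 18))*(-232) = (425 + √((216 - 5*(95 + 54*18))/(95 + 54*18)))*(-232) = (425 + √((216 - 5*(95 + 972))/(95 + 972)))*(-232) = (425 + √((216 - 5*1067)/1067))*(-232) = (425 + √((216 - 5335)/1067))*(-232) = (425 + √((1/1067)*(-5119)))*(-232) = (425 + √(-5119/1067))*(-232) = (425 + I*√5461973/1067)*(-232) = -98600 - 232*I*√5461973/1067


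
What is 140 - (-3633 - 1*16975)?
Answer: 20748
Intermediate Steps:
140 - (-3633 - 1*16975) = 140 - (-3633 - 16975) = 140 - 1*(-20608) = 140 + 20608 = 20748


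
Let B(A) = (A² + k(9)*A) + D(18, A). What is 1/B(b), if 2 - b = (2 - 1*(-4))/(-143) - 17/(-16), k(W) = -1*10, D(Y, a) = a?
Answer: -5234944/41124591 ≈ -0.12729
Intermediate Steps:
k(W) = -10
b = 2241/2288 (b = 2 - ((2 - 1*(-4))/(-143) - 17/(-16)) = 2 - ((2 + 4)*(-1/143) - 17*(-1/16)) = 2 - (6*(-1/143) + 17/16) = 2 - (-6/143 + 17/16) = 2 - 1*2335/2288 = 2 - 2335/2288 = 2241/2288 ≈ 0.97946)
B(A) = A² - 9*A (B(A) = (A² - 10*A) + A = A² - 9*A)
1/B(b) = 1/(2241*(-9 + 2241/2288)/2288) = 1/((2241/2288)*(-18351/2288)) = 1/(-41124591/5234944) = -5234944/41124591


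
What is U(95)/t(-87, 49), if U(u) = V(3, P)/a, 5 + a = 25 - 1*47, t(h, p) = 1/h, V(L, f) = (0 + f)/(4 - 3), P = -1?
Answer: -29/9 ≈ -3.2222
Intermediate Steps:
V(L, f) = f (V(L, f) = f/1 = f*1 = f)
a = -27 (a = -5 + (25 - 1*47) = -5 + (25 - 47) = -5 - 22 = -27)
U(u) = 1/27 (U(u) = -1/(-27) = -1*(-1/27) = 1/27)
U(95)/t(-87, 49) = 1/(27*(1/(-87))) = 1/(27*(-1/87)) = (1/27)*(-87) = -29/9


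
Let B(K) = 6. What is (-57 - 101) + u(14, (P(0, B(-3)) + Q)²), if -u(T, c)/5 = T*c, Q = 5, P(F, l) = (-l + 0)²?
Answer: -117828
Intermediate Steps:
P(F, l) = l² (P(F, l) = (-l)² = l²)
u(T, c) = -5*T*c
(-57 - 101) + u(14, (P(0, B(-3)) + Q)²) = (-57 - 101) - 5*14*(6² + 5)² = -158 - 5*14*(36 + 5)² = -158 - 5*14*41² = -158 - 5*14*1681 = -158 - 117670 = -117828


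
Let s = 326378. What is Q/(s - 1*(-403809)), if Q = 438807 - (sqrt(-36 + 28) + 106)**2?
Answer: 427579/730187 - 424*I*sqrt(2)/730187 ≈ 0.58558 - 0.0008212*I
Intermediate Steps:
Q = 438807 - (106 + 2*I*sqrt(2))**2 (Q = 438807 - (sqrt(-8) + 106)**2 = 438807 - (2*I*sqrt(2) + 106)**2 = 438807 - (106 + 2*I*sqrt(2))**2 ≈ 4.2758e+5 - 599.63*I)
Q/(s - 1*(-403809)) = (427579 - 424*I*sqrt(2))/(326378 - 1*(-403809)) = (427579 - 424*I*sqrt(2))/(326378 + 403809) = (427579 - 424*I*sqrt(2))/730187 = (427579 - 424*I*sqrt(2))*(1/730187) = 427579/730187 - 424*I*sqrt(2)/730187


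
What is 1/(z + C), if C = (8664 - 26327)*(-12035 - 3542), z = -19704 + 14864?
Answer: 1/275131711 ≈ 3.6346e-9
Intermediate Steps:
z = -4840
C = 275136551 (C = -17663*(-15577) = 275136551)
1/(z + C) = 1/(-4840 + 275136551) = 1/275131711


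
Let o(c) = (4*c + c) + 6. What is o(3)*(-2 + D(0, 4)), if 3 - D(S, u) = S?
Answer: 21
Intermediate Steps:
D(S, u) = 3 - S
o(c) = 6 + 5*c (o(c) = 5*c + 6 = 6 + 5*c)
o(3)*(-2 + D(0, 4)) = (6 + 5*3)*(-2 + (3 - 1*0)) = (6 + 15)*(-2 + (3 + 0)) = 21*(-2 + 3) = 21*1 = 21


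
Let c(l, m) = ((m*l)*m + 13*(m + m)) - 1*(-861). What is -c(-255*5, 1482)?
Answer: 2800273707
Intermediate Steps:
c(l, m) = 861 + 26*m + l*m² (c(l, m) = ((l*m)*m + 13*(2*m)) + 861 = (l*m² + 26*m) + 861 = (26*m + l*m²) + 861 = 861 + 26*m + l*m²)
-c(-255*5, 1482) = -(861 + 26*1482 - 255*5*1482²) = -(861 + 38532 - 1275*2196324) = -(861 + 38532 - 2800313100) = -1*(-2800273707) = 2800273707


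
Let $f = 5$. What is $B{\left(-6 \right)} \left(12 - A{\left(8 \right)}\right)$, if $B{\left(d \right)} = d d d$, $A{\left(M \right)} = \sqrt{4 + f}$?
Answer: $-1944$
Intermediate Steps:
$A{\left(M \right)} = 3$ ($A{\left(M \right)} = \sqrt{4 + 5} = \sqrt{9} = 3$)
$B{\left(d \right)} = d^{3}$ ($B{\left(d \right)} = d^{2} d = d^{3}$)
$B{\left(-6 \right)} \left(12 - A{\left(8 \right)}\right) = \left(-6\right)^{3} \left(12 - 3\right) = - 216 \left(12 - 3\right) = \left(-216\right) 9 = -1944$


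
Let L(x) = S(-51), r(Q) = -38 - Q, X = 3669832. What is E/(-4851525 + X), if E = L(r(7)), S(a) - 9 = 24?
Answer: -33/1181693 ≈ -2.7926e-5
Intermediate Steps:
S(a) = 33 (S(a) = 9 + 24 = 33)
L(x) = 33
E = 33
E/(-4851525 + X) = 33/(-4851525 + 3669832) = 33/(-1181693) = 33*(-1/1181693) = -33/1181693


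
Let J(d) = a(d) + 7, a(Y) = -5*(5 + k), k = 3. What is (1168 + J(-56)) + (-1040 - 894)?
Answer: -799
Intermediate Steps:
a(Y) = -40 (a(Y) = -5*(5 + 3) = -5*8 = -40)
J(d) = -33 (J(d) = -40 + 7 = -33)
(1168 + J(-56)) + (-1040 - 894) = (1168 - 33) + (-1040 - 894) = 1135 - 1934 = -799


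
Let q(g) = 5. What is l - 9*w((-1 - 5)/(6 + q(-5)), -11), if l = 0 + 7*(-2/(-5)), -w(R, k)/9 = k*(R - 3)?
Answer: 15809/5 ≈ 3161.8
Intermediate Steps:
w(R, k) = -9*k*(-3 + R) (w(R, k) = -9*k*(R - 3) = -9*k*(-3 + R))
l = 14/5 (l = 0 + 7*(-2*(-⅕)) = 0 + 7*(⅖) = 0 + 14/5 = 14/5 ≈ 2.8000)
l - 9*w((-1 - 5)/(6 + q(-5)), -11) = 14/5 - 81*(-11)*(3 - (-1 - 5)/(6 + 5)) = 14/5 - 81*(-11)*(3 - (-6)/11) = 14/5 - 81*(-11)*(3 - 1*(-6/11)) = 14/5 - 81*(-11)*(3 + 6/11) = 14/5 - 81*(-11)*39/11 = 14/5 - 9*(-351) = 14/5 + 3159 = 15809/5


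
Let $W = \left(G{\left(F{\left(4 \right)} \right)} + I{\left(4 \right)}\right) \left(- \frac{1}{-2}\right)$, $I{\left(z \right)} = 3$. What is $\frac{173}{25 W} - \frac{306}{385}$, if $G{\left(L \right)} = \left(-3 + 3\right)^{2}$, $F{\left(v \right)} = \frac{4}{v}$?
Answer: $\frac{22052}{5775} \approx 3.8185$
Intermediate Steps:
$G{\left(L \right)} = 0$ ($G{\left(L \right)} = 0^{2} = 0$)
$W = \frac{3}{2}$ ($W = \left(0 + 3\right) \left(- \frac{1}{-2}\right) = 3 \left(\left(-1\right) \left(- \frac{1}{2}\right)\right) = 3 \cdot \frac{1}{2} = \frac{3}{2} \approx 1.5$)
$\frac{173}{25 W} - \frac{306}{385} = \frac{173}{25 \cdot \frac{3}{2}} - \frac{306}{385} = \frac{173}{\frac{75}{2}} - \frac{306}{385} = 173 \cdot \frac{2}{75} - \frac{306}{385} = \frac{346}{75} - \frac{306}{385} = \frac{22052}{5775}$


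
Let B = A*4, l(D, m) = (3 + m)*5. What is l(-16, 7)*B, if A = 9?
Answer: 1800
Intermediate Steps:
l(D, m) = 15 + 5*m
B = 36 (B = 9*4 = 36)
l(-16, 7)*B = (15 + 5*7)*36 = (15 + 35)*36 = 50*36 = 1800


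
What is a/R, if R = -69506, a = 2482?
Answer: -1241/34753 ≈ -0.035709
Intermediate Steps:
a/R = 2482/(-69506) = 2482*(-1/69506) = -1241/34753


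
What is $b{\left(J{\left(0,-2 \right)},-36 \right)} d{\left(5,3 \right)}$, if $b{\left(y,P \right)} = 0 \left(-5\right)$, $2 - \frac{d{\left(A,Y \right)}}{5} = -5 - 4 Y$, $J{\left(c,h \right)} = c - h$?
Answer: $0$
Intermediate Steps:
$d{\left(A,Y \right)} = 35 + 20 Y$ ($d{\left(A,Y \right)} = 10 - 5 \left(-5 - 4 Y\right) = 10 + \left(25 + 20 Y\right) = 35 + 20 Y$)
$b{\left(y,P \right)} = 0$
$b{\left(J{\left(0,-2 \right)},-36 \right)} d{\left(5,3 \right)} = 0 \left(35 + 20 \cdot 3\right) = 0 \left(35 + 60\right) = 0 \cdot 95 = 0$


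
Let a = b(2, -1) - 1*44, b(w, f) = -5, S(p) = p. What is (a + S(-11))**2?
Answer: 3600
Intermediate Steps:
a = -49 (a = -5 - 1*44 = -5 - 44 = -49)
(a + S(-11))**2 = (-49 - 11)**2 = (-60)**2 = 3600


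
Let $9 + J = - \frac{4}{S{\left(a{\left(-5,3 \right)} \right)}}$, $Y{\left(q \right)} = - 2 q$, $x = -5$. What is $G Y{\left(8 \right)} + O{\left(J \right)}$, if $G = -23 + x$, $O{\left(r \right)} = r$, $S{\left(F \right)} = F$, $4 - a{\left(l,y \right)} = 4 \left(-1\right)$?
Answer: $\frac{877}{2} \approx 438.5$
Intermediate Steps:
$a{\left(l,y \right)} = 8$ ($a{\left(l,y \right)} = 4 - 4 \left(-1\right) = 4 - -4 = 4 + 4 = 8$)
$J = - \frac{19}{2}$ ($J = -9 - \frac{4}{8} = -9 - \frac{1}{2} = - \frac{19}{2} \approx -9.5$)
$G = -28$ ($G = -23 - 5 = -28$)
$G Y{\left(8 \right)} + O{\left(J \right)} = - 28 \left(\left(-2\right) 8\right) - \frac{19}{2} = \left(-28\right) \left(-16\right) - \frac{19}{2} = 448 - \frac{19}{2} = \frac{877}{2}$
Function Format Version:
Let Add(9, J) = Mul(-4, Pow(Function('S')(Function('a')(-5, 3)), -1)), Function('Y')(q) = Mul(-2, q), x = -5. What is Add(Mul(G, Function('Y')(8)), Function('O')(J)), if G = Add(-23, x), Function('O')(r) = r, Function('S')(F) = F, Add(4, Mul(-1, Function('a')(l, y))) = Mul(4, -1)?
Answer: Rational(877, 2) ≈ 438.50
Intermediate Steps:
Function('a')(l, y) = 8 (Function('a')(l, y) = Add(4, Mul(-1, Mul(4, -1))) = Add(4, Mul(-1, -4)) = Add(4, 4) = 8)
J = Rational(-19, 2) (J = Add(-9, Mul(-4, Pow(8, -1))) = Add(-9, Mul(-4, Rational(1, 8))) = Add(-9, Rational(-1, 2)) = Rational(-19, 2) ≈ -9.5000)
G = -28 (G = Add(-23, -5) = -28)
Add(Mul(G, Function('Y')(8)), Function('O')(J)) = Add(Mul(-28, Mul(-2, 8)), Rational(-19, 2)) = Add(Mul(-28, -16), Rational(-19, 2)) = Add(448, Rational(-19, 2)) = Rational(877, 2)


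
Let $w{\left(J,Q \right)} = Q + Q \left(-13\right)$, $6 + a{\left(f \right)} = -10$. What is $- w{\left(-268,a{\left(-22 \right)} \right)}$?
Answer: $-192$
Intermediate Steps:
$a{\left(f \right)} = -16$ ($a{\left(f \right)} = -6 - 10 = -16$)
$w{\left(J,Q \right)} = - 12 Q$ ($w{\left(J,Q \right)} = Q - 13 Q = - 12 Q$)
$- w{\left(-268,a{\left(-22 \right)} \right)} = - \left(-12\right) \left(-16\right) = \left(-1\right) 192 = -192$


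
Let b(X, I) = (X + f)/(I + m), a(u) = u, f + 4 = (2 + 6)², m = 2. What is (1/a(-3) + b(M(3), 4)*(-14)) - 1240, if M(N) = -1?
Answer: -1378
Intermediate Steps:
f = 60 (f = -4 + (2 + 6)² = -4 + 8² = -4 + 64 = 60)
b(X, I) = (60 + X)/(2 + I) (b(X, I) = (X + 60)/(I + 2) = (60 + X)/(2 + I))
(1/a(-3) + b(M(3), 4)*(-14)) - 1240 = (1/(-3) + ((60 - 1)/(2 + 4))*(-14)) - 1240 = (-⅓ + (59/6)*(-14)) - 1240 = (-⅓ - 413/3) - 1240 = -138 - 1240 = -1378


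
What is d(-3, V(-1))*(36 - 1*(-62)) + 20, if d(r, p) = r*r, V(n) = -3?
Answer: 902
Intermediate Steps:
d(r, p) = r²
d(-3, V(-1))*(36 - 1*(-62)) + 20 = (-3)²*(36 - 1*(-62)) + 20 = 9*(36 + 62) + 20 = 9*98 + 20 = 882 + 20 = 902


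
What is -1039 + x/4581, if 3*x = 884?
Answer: -14278093/13743 ≈ -1038.9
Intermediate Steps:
x = 884/3 (x = (⅓)*884 = 884/3 ≈ 294.67)
-1039 + x/4581 = -1039 + (884/3)/4581 = -1039 + (884/3)*(1/4581) = -1039 + 884/13743 = -14278093/13743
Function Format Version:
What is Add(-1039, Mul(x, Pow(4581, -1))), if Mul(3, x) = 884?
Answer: Rational(-14278093, 13743) ≈ -1038.9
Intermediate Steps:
x = Rational(884, 3) (x = Mul(Rational(1, 3), 884) = Rational(884, 3) ≈ 294.67)
Add(-1039, Mul(x, Pow(4581, -1))) = Add(-1039, Mul(Rational(884, 3), Pow(4581, -1))) = Add(-1039, Mul(Rational(884, 3), Rational(1, 4581))) = Add(-1039, Rational(884, 13743)) = Rational(-14278093, 13743)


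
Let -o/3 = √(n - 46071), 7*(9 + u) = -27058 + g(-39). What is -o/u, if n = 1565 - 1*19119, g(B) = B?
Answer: -3*I*√2545/776 ≈ -0.19503*I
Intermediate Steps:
n = -17554 (n = 1565 - 19119 = -17554)
u = -3880 (u = -9 + (-27058 - 39)/7 = -9 + (⅐)*(-27097) = -9 - 3871 = -3880)
o = -15*I*√2545 (o = -3*√(-17554 - 46071) = -15*I*√2545 ≈ -756.72*I)
-o/u = -(-15*I*√2545)/(-3880) = -(-15*I*√2545)*(-1)/3880 = -3*I*√2545/776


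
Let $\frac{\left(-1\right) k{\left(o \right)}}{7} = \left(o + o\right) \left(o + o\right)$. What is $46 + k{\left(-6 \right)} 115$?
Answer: $-115874$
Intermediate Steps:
$k{\left(o \right)} = - 28 o^{2}$ ($k{\left(o \right)} = - 7 \left(o + o\right) \left(o + o\right) = - 7 \cdot 2 o 2 o = - 7 \cdot 4 o^{2} = - 28 o^{2}$)
$46 + k{\left(-6 \right)} 115 = 46 + - 28 \left(-6\right)^{2} \cdot 115 = 46 + \left(-28\right) 36 \cdot 115 = 46 - 115920 = -115874$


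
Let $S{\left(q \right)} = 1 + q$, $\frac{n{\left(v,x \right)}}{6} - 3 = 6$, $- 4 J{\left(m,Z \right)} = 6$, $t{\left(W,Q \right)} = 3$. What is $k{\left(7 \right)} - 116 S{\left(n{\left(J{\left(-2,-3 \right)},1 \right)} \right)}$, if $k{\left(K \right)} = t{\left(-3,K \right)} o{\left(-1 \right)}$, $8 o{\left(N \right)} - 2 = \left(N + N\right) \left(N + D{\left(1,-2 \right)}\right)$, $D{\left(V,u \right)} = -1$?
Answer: $- \frac{25511}{4} \approx -6377.8$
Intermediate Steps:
$J{\left(m,Z \right)} = - \frac{3}{2}$ ($J{\left(m,Z \right)} = \left(- \frac{1}{4}\right) 6 = - \frac{3}{2}$)
$n{\left(v,x \right)} = 54$ ($n{\left(v,x \right)} = 18 + 6 \cdot 6 = 18 + 36 = 54$)
$o{\left(N \right)} = \frac{1}{4} + \frac{N \left(-1 + N\right)}{4}$ ($o{\left(N \right)} = \frac{1}{4} + \frac{\left(N + N\right) \left(N - 1\right)}{8} = \frac{1}{4} + \frac{2 N \left(-1 + N\right)}{8} = \frac{1}{4} + \frac{N \left(-1 + N\right)}{4}$)
$k{\left(K \right)} = \frac{9}{4}$ ($k{\left(K \right)} = 3 \left(\frac{1}{4} - - \frac{1}{4} + \frac{\left(-1\right)^{2}}{4}\right) = 3 \left(\frac{1}{4} + \frac{1}{4} + \frac{1}{4} \cdot 1\right) = 3 \left(\frac{1}{4} + \frac{1}{4} + \frac{1}{4}\right) = 3 \cdot \frac{3}{4} = \frac{9}{4}$)
$k{\left(7 \right)} - 116 S{\left(n{\left(J{\left(-2,-3 \right)},1 \right)} \right)} = \frac{9}{4} - 116 \left(1 + 54\right) = \frac{9}{4} - 6380 = - \frac{25511}{4}$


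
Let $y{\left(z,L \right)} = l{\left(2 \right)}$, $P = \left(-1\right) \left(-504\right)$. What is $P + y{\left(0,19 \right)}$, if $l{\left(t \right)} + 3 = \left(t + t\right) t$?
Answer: $509$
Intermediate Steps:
$P = 504$
$l{\left(t \right)} = -3 + 2 t^{2}$ ($l{\left(t \right)} = -3 + \left(t + t\right) t = -3 + 2 t t = -3 + 2 t^{2}$)
$y{\left(z,L \right)} = 5$ ($y{\left(z,L \right)} = -3 + 2 \cdot 2^{2} = -3 + 2 \cdot 4 = -3 + 8 = 5$)
$P + y{\left(0,19 \right)} = 504 + 5 = 509$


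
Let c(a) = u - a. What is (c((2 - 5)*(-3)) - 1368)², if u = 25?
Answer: 1827904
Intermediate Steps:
c(a) = 25 - a
(c((2 - 5)*(-3)) - 1368)² = ((25 - (2 - 5)*(-3)) - 1368)² = ((25 - (-3)*(-3)) - 1368)² = ((25 - 1*9) - 1368)² = ((25 - 9) - 1368)² = (16 - 1368)² = (-1352)² = 1827904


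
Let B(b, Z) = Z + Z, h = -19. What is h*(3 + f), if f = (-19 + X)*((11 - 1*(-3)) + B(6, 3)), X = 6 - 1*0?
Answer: 4883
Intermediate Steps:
B(b, Z) = 2*Z
X = 6 (X = 6 + 0 = 6)
f = -260 (f = (-19 + 6)*((11 - 1*(-3)) + 2*3) = -13*((11 + 3) + 6) = -13*(14 + 6) = -13*20 = -260)
h*(3 + f) = -19*(3 - 260) = -19*(-257) = 4883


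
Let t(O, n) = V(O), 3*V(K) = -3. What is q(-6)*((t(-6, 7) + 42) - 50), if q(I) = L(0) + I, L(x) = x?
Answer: 54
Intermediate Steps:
V(K) = -1 (V(K) = (⅓)*(-3) = -1)
t(O, n) = -1
q(I) = I (q(I) = 0 + I = I)
q(-6)*((t(-6, 7) + 42) - 50) = -6*((-1 + 42) - 50) = -6*(41 - 50) = -6*(-9) = 54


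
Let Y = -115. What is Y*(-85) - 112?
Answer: 9663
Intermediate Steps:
Y*(-85) - 112 = -115*(-85) - 112 = 9775 - 112 = 9663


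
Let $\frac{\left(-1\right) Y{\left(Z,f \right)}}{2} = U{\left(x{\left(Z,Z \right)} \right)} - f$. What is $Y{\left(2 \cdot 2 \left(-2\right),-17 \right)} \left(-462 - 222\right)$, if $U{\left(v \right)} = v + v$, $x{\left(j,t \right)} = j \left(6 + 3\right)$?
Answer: $-173736$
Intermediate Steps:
$x{\left(j,t \right)} = 9 j$ ($x{\left(j,t \right)} = j 9 = 9 j$)
$U{\left(v \right)} = 2 v$
$Y{\left(Z,f \right)} = - 36 Z + 2 f$ ($Y{\left(Z,f \right)} = - 2 \left(2 \cdot 9 Z - f\right) = - 2 \left(18 Z - f\right) = - 2 \left(- f + 18 Z\right) = - 36 Z + 2 f$)
$Y{\left(2 \cdot 2 \left(-2\right),-17 \right)} \left(-462 - 222\right) = \left(- 36 \cdot 2 \cdot 2 \left(-2\right) + 2 \left(-17\right)\right) \left(-462 - 222\right) = \left(- 36 \cdot 4 \left(-2\right) - 34\right) \left(-684\right) = \left(\left(-36\right) \left(-8\right) - 34\right) \left(-684\right) = \left(288 - 34\right) \left(-684\right) = 254 \left(-684\right) = -173736$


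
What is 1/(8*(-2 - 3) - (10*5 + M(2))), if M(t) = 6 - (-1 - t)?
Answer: -1/99 ≈ -0.010101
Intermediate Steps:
M(t) = 7 + t (M(t) = 6 + (1 + t) = 7 + t)
1/(8*(-2 - 3) - (10*5 + M(2))) = 1/(8*(-2 - 3) - (10*5 + (7 + 2))) = 1/(8*(-5) - (50 + 9)) = 1/(-40 - 1*59) = 1/(-40 - 59) = 1/(-99) = -1/99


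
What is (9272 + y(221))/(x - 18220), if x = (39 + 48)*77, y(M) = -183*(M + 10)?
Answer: 33001/11521 ≈ 2.8644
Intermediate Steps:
y(M) = -1830 - 183*M (y(M) = -183*(10 + M) = -1830 - 183*M)
x = 6699 (x = 87*77 = 6699)
(9272 + y(221))/(x - 18220) = (9272 + (-1830 - 183*221))/(6699 - 18220) = (9272 + (-1830 - 40443))/(-11521) = (9272 - 42273)*(-1/11521) = -33001*(-1/11521) = 33001/11521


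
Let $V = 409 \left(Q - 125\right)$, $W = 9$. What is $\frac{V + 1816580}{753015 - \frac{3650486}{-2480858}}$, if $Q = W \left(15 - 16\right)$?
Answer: $\frac{1092677780523}{467031734339} \approx 2.3396$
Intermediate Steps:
$Q = -9$ ($Q = 9 \left(15 - 16\right) = 9 \left(-1\right) = -9$)
$V = -54806$ ($V = 409 \left(-9 - 125\right) = 409 \left(-134\right) = -54806$)
$\frac{V + 1816580}{753015 - \frac{3650486}{-2480858}} = \frac{-54806 + 1816580}{753015 - \frac{3650486}{-2480858}} = \frac{1761774}{753015 - - \frac{1825243}{1240429}} = \frac{1761774}{753015 + \frac{1825243}{1240429}} = \frac{1761774}{\frac{934063468678}{1240429}} = 1761774 \cdot \frac{1240429}{934063468678} = \frac{1092677780523}{467031734339}$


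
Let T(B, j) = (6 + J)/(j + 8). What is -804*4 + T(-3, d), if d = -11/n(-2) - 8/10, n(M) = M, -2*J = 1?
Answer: -408377/127 ≈ -3215.6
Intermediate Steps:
J = -1/2 (J = -1/2*1 = -1/2 ≈ -0.50000)
d = 47/10 (d = -11/(-2) - 8/10 = -11*(-1/2) - 8*1/10 = 11/2 - 4/5 = 47/10 ≈ 4.7000)
T(B, j) = 11/(2*(8 + j)) (T(B, j) = (6 - 1/2)/(j + 8) = 11/(2*(8 + j)))
-804*4 + T(-3, d) = -804*4 + 11/(2*(8 + 47/10)) = -201*16 + 11/(2*(127/10)) = -3216 + (11/2)*(10/127) = -3216 + 55/127 = -408377/127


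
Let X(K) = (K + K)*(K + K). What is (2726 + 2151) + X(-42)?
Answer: 11933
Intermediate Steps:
X(K) = 4*K² (X(K) = (2*K)*(2*K) = 4*K²)
(2726 + 2151) + X(-42) = (2726 + 2151) + 4*(-42)² = 4877 + 4*1764 = 4877 + 7056 = 11933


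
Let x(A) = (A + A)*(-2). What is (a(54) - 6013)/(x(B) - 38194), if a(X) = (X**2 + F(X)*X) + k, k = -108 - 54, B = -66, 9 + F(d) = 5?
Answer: 695/7586 ≈ 0.091616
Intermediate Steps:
F(d) = -4 (F(d) = -9 + 5 = -4)
x(A) = -4*A (x(A) = (2*A)*(-2) = -4*A)
k = -162
a(X) = -162 + X**2 - 4*X (a(X) = (X**2 - 4*X) - 162 = -162 + X**2 - 4*X)
(a(54) - 6013)/(x(B) - 38194) = ((-162 + 54**2 - 4*54) - 6013)/(-4*(-66) - 38194) = ((-162 + 2916 - 216) - 6013)/(264 - 38194) = (2538 - 6013)/(-37930) = -3475*(-1/37930) = 695/7586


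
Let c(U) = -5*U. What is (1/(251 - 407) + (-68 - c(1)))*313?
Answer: -3076477/156 ≈ -19721.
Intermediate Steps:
(1/(251 - 407) + (-68 - c(1)))*313 = (1/(251 - 407) + (-68 - (-5)))*313 = (1/(-156) + (-68 - 1*(-5)))*313 = (-1/156 + (-68 + 5))*313 = (-1/156 - 63)*313 = -9829/156*313 = -3076477/156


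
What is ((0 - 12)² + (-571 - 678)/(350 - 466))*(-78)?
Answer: -700167/58 ≈ -12072.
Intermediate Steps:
((0 - 12)² + (-571 - 678)/(350 - 466))*(-78) = ((-12)² - 1249/(-116))*(-78) = (144 - 1249*(-1/116))*(-78) = (144 + 1249/116)*(-78) = (17953/116)*(-78) = -700167/58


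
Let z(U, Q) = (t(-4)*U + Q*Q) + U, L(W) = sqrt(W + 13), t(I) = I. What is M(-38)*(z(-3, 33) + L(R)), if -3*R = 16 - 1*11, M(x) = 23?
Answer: 25254 + 23*sqrt(102)/3 ≈ 25331.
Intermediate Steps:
R = -5/3 (R = -(16 - 1*11)/3 = -(16 - 11)/3 = -1/3*5 = -5/3 ≈ -1.6667)
L(W) = sqrt(13 + W)
z(U, Q) = Q**2 - 3*U (z(U, Q) = (-4*U + Q*Q) + U = (-4*U + Q**2) + U = (Q**2 - 4*U) + U = Q**2 - 3*U)
M(-38)*(z(-3, 33) + L(R)) = 23*((33**2 - 3*(-3)) + sqrt(13 - 5/3)) = 23*((1089 + 9) + sqrt(34/3)) = 23*(1098 + sqrt(102)/3) = 25254 + 23*sqrt(102)/3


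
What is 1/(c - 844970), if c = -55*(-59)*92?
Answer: -1/546430 ≈ -1.8301e-6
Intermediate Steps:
c = 298540 (c = 3245*92 = 298540)
1/(c - 844970) = 1/(298540 - 844970) = 1/(-546430) = -1/546430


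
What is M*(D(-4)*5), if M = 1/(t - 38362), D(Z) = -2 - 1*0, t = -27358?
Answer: 1/6572 ≈ 0.00015216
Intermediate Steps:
D(Z) = -2 (D(Z) = -2 + 0 = -2)
M = -1/65720 (M = 1/(-27358 - 38362) = 1/(-65720) = -1/65720 ≈ -1.5216e-5)
M*(D(-4)*5) = -(-1)*5/32860 = -1/65720*(-10) = 1/6572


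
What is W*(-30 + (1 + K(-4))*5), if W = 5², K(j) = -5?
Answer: -1250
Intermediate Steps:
W = 25
W*(-30 + (1 + K(-4))*5) = 25*(-30 + (1 - 5)*5) = 25*(-30 - 4*5) = 25*(-30 - 20) = 25*(-50) = -1250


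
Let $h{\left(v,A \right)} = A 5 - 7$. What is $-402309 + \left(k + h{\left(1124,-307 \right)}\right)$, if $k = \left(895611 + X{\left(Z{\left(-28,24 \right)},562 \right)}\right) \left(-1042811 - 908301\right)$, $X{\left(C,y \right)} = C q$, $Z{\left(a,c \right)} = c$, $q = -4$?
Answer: $-1747250466531$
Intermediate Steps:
$X{\left(C,y \right)} = - 4 C$ ($X{\left(C,y \right)} = C \left(-4\right) = - 4 C$)
$h{\left(v,A \right)} = -7 + 5 A$ ($h{\left(v,A \right)} = 5 A - 7 = -7 + 5 A$)
$k = -1747250062680$ ($k = \left(895611 - 96\right) \left(-1042811 - 908301\right) = \left(895611 - 96\right) \left(-1951112\right) = 895515 \left(-1951112\right) = -1747250062680$)
$-402309 + \left(k + h{\left(1124,-307 \right)}\right) = -402309 + \left(-1747250062680 + \left(-7 + 5 \left(-307\right)\right)\right) = -402309 - 1747250064222 = -1747250466531$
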